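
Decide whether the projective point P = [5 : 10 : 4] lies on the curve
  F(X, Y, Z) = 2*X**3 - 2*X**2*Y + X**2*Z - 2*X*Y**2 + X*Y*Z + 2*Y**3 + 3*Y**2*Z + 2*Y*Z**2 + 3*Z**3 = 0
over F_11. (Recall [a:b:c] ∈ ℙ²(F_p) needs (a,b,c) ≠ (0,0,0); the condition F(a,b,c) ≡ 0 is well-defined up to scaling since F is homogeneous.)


F(5,10,4) ≡ 1 (mod 11); P is NOT on the curve.

Evaluate F(5, 10, 4) term-by-term (mod 11).
  2*X**3 ↦ 2·125·1·1 = 250
  -2*X**2*Y ↦ -2·25·10·1 = -500
  X**2*Z ↦ 1·25·1·4 = 100
  -2*X*Y**2 ↦ -2·5·100·1 = -1000
  X*Y*Z ↦ 1·5·10·4 = 200
  2*Y**3 ↦ 2·1·1000·1 = 2000
  3*Y**2*Z ↦ 3·1·100·4 = 1200
  2*Y*Z**2 ↦ 2·1·10·16 = 320
  3*Z**3 ↦ 3·1·1·64 = 192
Sum: F(5, 10, 4) = (250) + (-500) + (100) + (-1000) + (200) + (2000) + (1200) + (320) + (192) = 2762.
Reducing mod 11: 2762 ≡ 1 (mod 11).
Since F(a, b, c) ≡ 1 ≠ 0 (mod 11), P does NOT lie on the curve.


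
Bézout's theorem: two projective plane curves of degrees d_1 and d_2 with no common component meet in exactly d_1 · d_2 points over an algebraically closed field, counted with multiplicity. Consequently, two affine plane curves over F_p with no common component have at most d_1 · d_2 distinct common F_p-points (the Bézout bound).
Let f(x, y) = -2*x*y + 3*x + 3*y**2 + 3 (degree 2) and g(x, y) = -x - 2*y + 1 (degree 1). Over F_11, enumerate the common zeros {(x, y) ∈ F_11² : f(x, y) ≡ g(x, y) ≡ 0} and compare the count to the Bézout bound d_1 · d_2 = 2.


Common zeros: ∅; count = 0; Bézout bound = 2.

deg(f) = 2, deg(g) = 1, so Bézout bound = 2.
Scan x ∈ F_11. For each x, list the y ∈ F_11 with f(x, y) ≡ 0 and those with g(x, y) ≡ 0 (mod 11); the common zeros in that column are the intersection.
  x = 0: f ≡ 0 at y ∈ ∅; g ≡ 0 at y ∈ {6}; common: ∅.
  x = 1: f ≡ 0 at y ∈ {9, 10}; g ≡ 0 at y ∈ {0}; common: ∅.
  x = 2: f ≡ 0 at y ∈ ∅; g ≡ 0 at y ∈ {5}; common: ∅.
  x = 3: f ≡ 0 at y ∈ ∅; g ≡ 0 at y ∈ {10}; common: ∅.
  x = 4: f ≡ 0 at y ∈ {2, 8}; g ≡ 0 at y ∈ {4}; common: ∅.
  x = 5: f ≡ 0 at y ∈ {1, 6}; g ≡ 0 at y ∈ {9}; common: ∅.
  x = 6: f ≡ 0 at y ∈ ∅; g ≡ 0 at y ∈ {3}; common: ∅.
  x = 7: f ≡ 0 at y ∈ ∅; g ≡ 0 at y ∈ {8}; common: ∅.
  x = 8: f ≡ 0 at y ∈ {4, 5}; g ≡ 0 at y ∈ {2}; common: ∅.
  x = 9: f ≡ 0 at y ∈ ∅; g ≡ 0 at y ∈ {7}; common: ∅.
  x = 10: f ≡ 0 at y ∈ {0, 3}; g ≡ 0 at y ∈ {1}; common: ∅.
Collecting: common zeros = ∅, so the count is 0.
Comparison with the Bézout bound: 0 ≤ 2 = deg(f)·deg(g), as expected for curves with no common component (the affine F_11-count falls short of the bound because intersections may lie at infinity, over extension fields, or carry multiplicity).


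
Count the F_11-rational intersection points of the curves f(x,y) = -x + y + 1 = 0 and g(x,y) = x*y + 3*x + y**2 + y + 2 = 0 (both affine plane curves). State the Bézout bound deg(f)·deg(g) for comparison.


Common zeros: ∅; count = 0; Bézout bound = 2.

deg(f) = 1, deg(g) = 2, so Bézout bound = 2.
Scan x ∈ F_11. For each x, list the y ∈ F_11 with f(x, y) ≡ 0 and those with g(x, y) ≡ 0 (mod 11); the common zeros in that column are the intersection.
  x = 0: f ≡ 0 at y ∈ {10}; g ≡ 0 at y ∈ {4, 6}; common: ∅.
  x = 1: f ≡ 0 at y ∈ {0}; g ≡ 0 at y ∈ ∅; common: ∅.
  x = 2: f ≡ 0 at y ∈ {1}; g ≡ 0 at y ∈ ∅; common: ∅.
  x = 3: f ≡ 0 at y ∈ {2}; g ≡ 0 at y ∈ {0, 7}; common: ∅.
  x = 4: f ≡ 0 at y ∈ {3}; g ≡ 0 at y ∈ ∅; common: ∅.
  x = 5: f ≡ 0 at y ∈ {4}; g ≡ 0 at y ∈ {2, 3}; common: ∅.
  x = 6: f ≡ 0 at y ∈ {5}; g ≡ 0 at y ∈ ∅; common: ∅.
  x = 7: f ≡ 0 at y ∈ {6}; g ≡ 0 at y ∈ {5, 9}; common: ∅.
  x = 8: f ≡ 0 at y ∈ {7}; g ≡ 0 at y ∈ ∅; common: ∅.
  x = 9: f ≡ 0 at y ∈ {8}; g ≡ 0 at y ∈ ∅; common: ∅.
  x = 10: f ≡ 0 at y ∈ {9}; g ≡ 0 at y ∈ {1, 10}; common: ∅.
Collecting: common zeros = ∅, so the count is 0.
Comparison with the Bézout bound: 0 ≤ 2 = deg(f)·deg(g), as expected for curves with no common component (the affine F_11-count falls short of the bound because intersections may lie at infinity, over extension fields, or carry multiplicity).


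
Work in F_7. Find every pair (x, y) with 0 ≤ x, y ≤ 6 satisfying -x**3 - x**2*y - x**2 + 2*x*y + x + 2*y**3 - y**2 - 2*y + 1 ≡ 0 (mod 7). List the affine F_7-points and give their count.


Affine F_7-points: {(0, 1), (0, 4), (0, 6), (1, 0), (1, 1), (1, 3), (3, 5), (4, 1), (6, 0)}; count = 9.

For each of the 49 pairs (x, y) ∈ F_7², evaluate f(x, y) mod 7. Record the zeros.
  x = 0: [0↦1, 1↦0, 2↦2, 3↦5, 4↦0, 5↦6, 6↦0]  zeros at y ∈ {1, 4, 6}
  x = 1: [0↦0, 1↦0, 2↦3, 3↦0, 4↦3, 5↦3, 6↦5]  zeros at y ∈ {0, 1, 3}
  x = 2: [0↦5, 1↦4, 2↦6, 3↦2, 4↦4, 5↦3, 6↦4]  zeros at y ∈ ∅
  x = 3: [0↦3, 1↦6, 2↦5, 3↦5, 4↦4, 5↦0, 6↦5]  zeros at y ∈ {5}
  x = 4: [0↦2, 1↦0, 2↦1, 3↦3, 4↦4, 5↦2, 6↦2]  zeros at y ∈ {1}
  x = 5: [0↦3, 1↦1, 2↦2, 3↦4, 4↦5, 5↦3, 6↦3]  zeros at y ∈ ∅
  x = 6: [0↦0, 1↦3, 2↦2, 3↦2, 4↦1, 5↦4, 6↦2]  zeros at y ∈ {0}
Collecting zeros: affine points = {(0, 1), (0, 4), (0, 6), (1, 0), (1, 1), (1, 3), (3, 5), (4, 1), (6, 0)}.
Total count |C(F_7)_aff| = 9.


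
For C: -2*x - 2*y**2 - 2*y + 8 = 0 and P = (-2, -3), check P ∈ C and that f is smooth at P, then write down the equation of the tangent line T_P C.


Tangent line at P: -2*x + 10*y + 26 = 0.

Step 1: f(-2, -3) = 0, so P lies on C.
Step 2: partial derivatives
  f_x(x, y) = -2, f_y(x, y) = -4*y - 2.
  f_x(P) = -2, f_y(P) = 10 (gradient nonzero, so P is smooth).
Step 3: tangent line at P: -2·(x − -2) + 10·(y − -3) = 0.
Expanding: -2*x + 10*y + 26 = 0.


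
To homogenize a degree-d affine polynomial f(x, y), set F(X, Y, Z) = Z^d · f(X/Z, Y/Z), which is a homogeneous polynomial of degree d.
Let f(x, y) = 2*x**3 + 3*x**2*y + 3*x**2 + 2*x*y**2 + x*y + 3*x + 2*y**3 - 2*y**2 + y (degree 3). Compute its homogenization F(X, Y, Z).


F(X, Y, Z) = 2*X**3 + 3*X**2*Y + 3*X**2*Z + 2*X*Y**2 + X*Y*Z + 3*X*Z**2 + 2*Y**3 - 2*Y**2*Z + Y*Z**2

deg(f) = 3.
Substitute x = X/Z, y = Y/Z into f, then multiply by Z^3.
  monomial 2·x^3·y^0 ↦ 2·X^3·Y^0·Z^0.
  monomial 3·x^2·y^1 ↦ 3·X^2·Y^1·Z^0.
  monomial 3·x^2·y^0 ↦ 3·X^2·Y^0·Z^1.
  monomial 2·x^1·y^2 ↦ 2·X^1·Y^2·Z^0.
  monomial 1·x^1·y^1 ↦ 1·X^1·Y^1·Z^1.
  monomial 3·x^1·y^0 ↦ 3·X^1·Y^0·Z^2.
  monomial 2·x^0·y^3 ↦ 2·X^0·Y^3·Z^0.
  monomial -2·x^0·y^2 ↦ -2·X^0·Y^2·Z^1.
  monomial 1·x^0·y^1 ↦ 1·X^0·Y^1·Z^2.
Collecting: F(X, Y, Z) = 2*X**3 + 3*X**2*Y + 3*X**2*Z + 2*X*Y**2 + X*Y*Z + 3*X*Z**2 + 2*Y**3 - 2*Y**2*Z + Y*Z**2.


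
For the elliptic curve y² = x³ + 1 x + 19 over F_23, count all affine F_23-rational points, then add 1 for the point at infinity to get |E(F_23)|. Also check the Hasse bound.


Affine points = {(2, 11), (2, 12), (3, 7), (3, 16), (4, 8), (4, 15), (7, 1), (7, 22), (11, 2), (11, 21), (17, 2), (17, 21), (18, 2), (18, 21), (20, 9), (20, 14), (21, 3), (21, 20)}; affine count = 18; |E(F_23)| = 19.

Discriminant check: Δ ∝ 4a³ + 27b² = 4·1³ + 27·19² = 4·1 + 27·361 ≡ 22 (mod 23). Nonzero ⇒ E is nonsingular.
For each x ∈ F_23, compute rhs = x³ + 1·x + 19 mod 23, then count y ∈ F_23 with y² ≡ rhs.
  x = 0: rhs = 19, matching y values: none (0 points).
  x = 1: rhs = 21, matching y values: none (0 points).
  x = 2: rhs = 6, matching y values: 11, 12 (2 points).
  x = 3: rhs = 3, matching y values: 7, 16 (2 points).
  x = 4: rhs = 18, matching y values: 8, 15 (2 points).
  x = 5: rhs = 11, matching y values: none (0 points).
  x = 6: rhs = 11, matching y values: none (0 points).
  x = 7: rhs = 1, matching y values: 1, 22 (2 points).
  x = 8: rhs = 10, matching y values: none (0 points).
  x = 9: rhs = 21, matching y values: none (0 points).
  x = 10: rhs = 17, matching y values: none (0 points).
  x = 11: rhs = 4, matching y values: 2, 21 (2 points).
  x = 12: rhs = 11, matching y values: none (0 points).
  x = 13: rhs = 21, matching y values: none (0 points).
  x = 14: rhs = 17, matching y values: none (0 points).
  x = 15: rhs = 5, matching y values: none (0 points).
  x = 16: rhs = 14, matching y values: none (0 points).
  x = 17: rhs = 4, matching y values: 2, 21 (2 points).
  x = 18: rhs = 4, matching y values: 2, 21 (2 points).
  x = 19: rhs = 20, matching y values: none (0 points).
  x = 20: rhs = 12, matching y values: 9, 14 (2 points).
  x = 21: rhs = 9, matching y values: 3, 20 (2 points).
  x = 22: rhs = 17, matching y values: none (0 points).
Total affine count: 18.
Full point count |E(F_23)| = 18 + 1 = 19.
Hasse bound: |19 − (23+1)| = |-5| = 5 ≤ 2√23 ≈ 9.5917 ✓.


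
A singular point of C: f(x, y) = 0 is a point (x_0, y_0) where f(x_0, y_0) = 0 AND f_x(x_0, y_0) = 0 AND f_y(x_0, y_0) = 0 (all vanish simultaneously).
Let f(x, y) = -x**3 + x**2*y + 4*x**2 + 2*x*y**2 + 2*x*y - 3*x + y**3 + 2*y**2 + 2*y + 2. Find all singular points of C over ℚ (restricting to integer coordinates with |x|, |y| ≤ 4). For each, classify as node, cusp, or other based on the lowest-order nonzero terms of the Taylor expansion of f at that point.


Singular points: {(1, -1)}; classification: cusp.

Compute partial derivatives:
  f_x = -3*x**2 + 2*x*y + 8*x + 2*y**2 + 2*y - 3.
  f_y = x**2 + 4*x*y + 2*x + 3*y**2 + 4*y + 2.
Scan x_0 ∈ {−4, ..., 4}. For each x_0, f_y(x_0, y) is a polynomial in y; find its integer roots y ∈ {−4, ..., 4}, then test f_x and f at those candidates.
  x = -4: f_y(-4, y) = 3*y**2 - 12*y + 10; no integer root y with |y| ≤ 4.
  x = -3: f_y(-3, y) = 3*y**2 - 8*y + 5; vanishes at y ∈ {1}. (-3, 1): f_x = -56 ≠ 0.
  x = -2: f_y(-2, y) = 3*y**2 - 4*y + 2; no integer root y with |y| ≤ 4.
  x = -1: f_y(-1, y) = 3*y**2 + 1; no integer root y with |y| ≤ 4.
  x = 0: f_y(0, y) = 3*y**2 + 4*y + 2; no integer root y with |y| ≤ 4.
  x = 1: f_y(1, y) = 3*y**2 + 8*y + 5; vanishes at y ∈ {-1}. (1, -1): f_x = 0, f = 0 — SINGULAR.
  x = 2: f_y(2, y) = 3*y**2 + 12*y + 10; no integer root y with |y| ≤ 4.
  x = 3: f_y(3, y) = 3*y**2 + 16*y + 17; no integer root y with |y| ≤ 4.
  x = 4: f_y(4, y) = 3*y**2 + 20*y + 26; no integer root y with |y| ≤ 4.
Only singular point on the grid: (1, -1).
Classify: substitute x = 1 + u, y = -1 + v and expand: f = -u**3 + u**2*v + 2*u*v**2 + v**3 + v**2.
No constant or linear terms (consistent with a singular point). Quadratic part: v**2. Cubic part: -u**3 + u**2*v + 2*u*v**2 + v**3.
The quadratic part v**2 is a perfect square, so there is a single (double) tangent line v = 0, i.e. y = -1. Restricting the cubic part to that line (v = 0) leaves -u**3 ≠ 0, so f is not divisible by v and the branch is v² ≈ u**3 to lowest order — this is a cusp.
Classification: cusp.


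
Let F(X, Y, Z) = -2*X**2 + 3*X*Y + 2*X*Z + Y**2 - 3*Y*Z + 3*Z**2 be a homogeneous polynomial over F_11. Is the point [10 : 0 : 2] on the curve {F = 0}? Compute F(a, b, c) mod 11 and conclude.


F(10,0,2) ≡ 6 (mod 11); P is NOT on the curve.

Evaluate F(10, 0, 2) term-by-term (mod 11).
  -2*X**2 ↦ -2·100·1·1 = -200
  3*X*Y ↦ 3·10·0·1 = 0
  2*X*Z ↦ 2·10·1·2 = 40
  Y**2 ↦ 1·1·0·1 = 0
  -3*Y*Z ↦ -3·1·0·2 = 0
  3*Z**2 ↦ 3·1·1·4 = 12
Sum: F(10, 0, 2) = (-200) + (0) + (40) + (0) + (0) + (12) = -148.
Reducing mod 11: -148 ≡ 6 (mod 11).
Since F(a, b, c) ≡ 6 ≠ 0 (mod 11), P does NOT lie on the curve.


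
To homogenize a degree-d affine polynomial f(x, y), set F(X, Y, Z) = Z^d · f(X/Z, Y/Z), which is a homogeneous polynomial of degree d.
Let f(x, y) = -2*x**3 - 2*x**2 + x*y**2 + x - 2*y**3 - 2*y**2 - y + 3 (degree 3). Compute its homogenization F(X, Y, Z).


F(X, Y, Z) = -2*X**3 - 2*X**2*Z + X*Y**2 + X*Z**2 - 2*Y**3 - 2*Y**2*Z - Y*Z**2 + 3*Z**3

deg(f) = 3.
Substitute x = X/Z, y = Y/Z into f, then multiply by Z^3.
  monomial -2·x^3·y^0 ↦ -2·X^3·Y^0·Z^0.
  monomial -2·x^2·y^0 ↦ -2·X^2·Y^0·Z^1.
  monomial 1·x^1·y^2 ↦ 1·X^1·Y^2·Z^0.
  monomial 1·x^1·y^0 ↦ 1·X^1·Y^0·Z^2.
  monomial -2·x^0·y^3 ↦ -2·X^0·Y^3·Z^0.
  monomial -2·x^0·y^2 ↦ -2·X^0·Y^2·Z^1.
  monomial -1·x^0·y^1 ↦ -1·X^0·Y^1·Z^2.
  monomial 3·x^0·y^0 ↦ 3·X^0·Y^0·Z^3.
Collecting: F(X, Y, Z) = -2*X**3 - 2*X**2*Z + X*Y**2 + X*Z**2 - 2*Y**3 - 2*Y**2*Z - Y*Z**2 + 3*Z**3.


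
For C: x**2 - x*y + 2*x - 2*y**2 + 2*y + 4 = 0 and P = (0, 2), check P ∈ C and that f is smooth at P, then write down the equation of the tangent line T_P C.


Tangent line at P: 12 - 6*y = 0.

Step 1: f(0, 2) = 0, so P lies on C.
Step 2: partial derivatives
  f_x(x, y) = 2*x - y + 2, f_y(x, y) = -x - 4*y + 2.
  f_x(P) = 0, f_y(P) = -6 (gradient nonzero, so P is smooth).
Step 3: tangent line at P: 0·(x − 0) + -6·(y − 2) = 0.
Expanding: 12 - 6*y = 0.


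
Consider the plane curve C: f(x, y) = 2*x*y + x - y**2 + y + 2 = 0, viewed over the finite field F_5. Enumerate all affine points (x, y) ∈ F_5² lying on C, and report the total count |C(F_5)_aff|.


Affine F_5-points: {(0, 2), (0, 4), (1, 1), (1, 2), (2, 2), (2, 3), (3, 0), (3, 2), (4, 2)}; count = 9.

For each of the 25 pairs (x, y) ∈ F_5², evaluate f(x, y) mod 5. Record the zeros.
  x = 0: [0↦2, 1↦2, 2↦0, 3↦1, 4↦0]  zeros at y ∈ {2, 4}
  x = 1: [0↦3, 1↦0, 2↦0, 3↦3, 4↦4]  zeros at y ∈ {1, 2}
  x = 2: [0↦4, 1↦3, 2↦0, 3↦0, 4↦3]  zeros at y ∈ {2, 3}
  x = 3: [0↦0, 1↦1, 2↦0, 3↦2, 4↦2]  zeros at y ∈ {0, 2}
  x = 4: [0↦1, 1↦4, 2↦0, 3↦4, 4↦1]  zeros at y ∈ {2}
Collecting zeros: affine points = {(0, 2), (0, 4), (1, 1), (1, 2), (2, 2), (2, 3), (3, 0), (3, 2), (4, 2)}.
Total count |C(F_5)_aff| = 9.


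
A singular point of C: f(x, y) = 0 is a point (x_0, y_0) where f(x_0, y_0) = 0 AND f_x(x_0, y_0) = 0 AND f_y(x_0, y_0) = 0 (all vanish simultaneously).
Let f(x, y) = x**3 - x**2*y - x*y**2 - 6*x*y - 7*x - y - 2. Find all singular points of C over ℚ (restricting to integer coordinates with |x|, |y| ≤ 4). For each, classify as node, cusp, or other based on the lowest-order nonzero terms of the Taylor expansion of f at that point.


Singular points: {(-1, -2)}; classification: node.

Compute partial derivatives:
  f_x = 3*x**2 - 2*x*y - y**2 - 6*y - 7.
  f_y = -x**2 - 2*x*y - 6*x - 1.
Scan x_0 ∈ {−4, ..., 4}. For each x_0, f_y(x_0, y) is a polynomial in y; find its integer roots y ∈ {−4, ..., 4}, then test f_x and f at those candidates.
  x = -4: f_y(-4, y) = 8*y + 7; no integer root y with |y| ≤ 4.
  x = -3: f_y(-3, y) = 6*y + 8; no integer root y with |y| ≤ 4.
  x = -2: f_y(-2, y) = 4*y + 7; no integer root y with |y| ≤ 4.
  x = -1: f_y(-1, y) = 2*y + 4; vanishes at y ∈ {-2}. (-1, -2): f_x = 0, f = 0 — SINGULAR.
  x = 0: f_y(0, y) = -1; no integer root y with |y| ≤ 4.
  x = 1: f_y(1, y) = -2*y - 8; vanishes at y ∈ {-4}. (1, -4): f_x = 12 ≠ 0.
  x = 2: f_y(2, y) = -4*y - 17; no integer root y with |y| ≤ 4.
  x = 3: f_y(3, y) = -6*y - 28; no integer root y with |y| ≤ 4.
  x = 4: f_y(4, y) = -8*y - 41; no integer root y with |y| ≤ 4.
Only singular point on the grid: (-1, -2).
Classify: substitute x = -1 + u, y = -2 + v and expand: f = u**3 - u**2*v - u**2 - u*v**2 + v**2.
No constant or linear terms (consistent with a singular point). Quadratic part: -u**2 + v**2. Cubic part: u**3 - u**2*v - u*v**2.
The quadratic part v**2 - u**2 = (v − u)(v + u) splits into two distinct linear factors, so there are two distinct tangent lines y − -2 = ±(x − -1) — this is a node (ordinary double point).
Classification: node.


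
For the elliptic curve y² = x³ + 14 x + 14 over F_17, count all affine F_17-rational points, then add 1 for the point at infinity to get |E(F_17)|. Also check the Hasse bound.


Affine points = {(2, 4), (2, 13), (3, 7), (3, 10), (4, 7), (4, 10), (6, 5), (6, 12), (7, 8), (7, 9), (8, 3), (8, 14), (9, 6), (9, 11), (10, 7), (10, 10), (13, 8), (13, 9), (14, 8), (14, 9), (16, 4), (16, 13)}; affine count = 22; |E(F_17)| = 23.

Discriminant check: Δ ∝ 4a³ + 27b² = 4·14³ + 27·14² = 4·2744 + 27·196 ≡ 16 (mod 17). Nonzero ⇒ E is nonsingular.
For each x ∈ F_17, compute rhs = x³ + 14·x + 14 mod 17, then count y ∈ F_17 with y² ≡ rhs.
  x = 0: rhs = 14, matching y values: none (0 points).
  x = 1: rhs = 12, matching y values: none (0 points).
  x = 2: rhs = 16, matching y values: 4, 13 (2 points).
  x = 3: rhs = 15, matching y values: 7, 10 (2 points).
  x = 4: rhs = 15, matching y values: 7, 10 (2 points).
  x = 5: rhs = 5, matching y values: none (0 points).
  x = 6: rhs = 8, matching y values: 5, 12 (2 points).
  x = 7: rhs = 13, matching y values: 8, 9 (2 points).
  x = 8: rhs = 9, matching y values: 3, 14 (2 points).
  x = 9: rhs = 2, matching y values: 6, 11 (2 points).
  x = 10: rhs = 15, matching y values: 7, 10 (2 points).
  x = 11: rhs = 3, matching y values: none (0 points).
  x = 12: rhs = 6, matching y values: none (0 points).
  x = 13: rhs = 13, matching y values: 8, 9 (2 points).
  x = 14: rhs = 13, matching y values: 8, 9 (2 points).
  x = 15: rhs = 12, matching y values: none (0 points).
  x = 16: rhs = 16, matching y values: 4, 13 (2 points).
Total affine count: 22.
Full point count |E(F_17)| = 22 + 1 = 23.
Hasse bound: |23 − (17+1)| = |5| = 5 ≤ 2√17 ≈ 8.2462 ✓.


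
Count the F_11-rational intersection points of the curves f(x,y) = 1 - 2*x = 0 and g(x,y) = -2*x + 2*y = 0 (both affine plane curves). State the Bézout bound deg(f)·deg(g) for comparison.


Common zeros: {(6, 6)}; count = 1; Bézout bound = 1.

deg(f) = 1, deg(g) = 1, so Bézout bound = 1.
Scan x ∈ F_11. For each x, list the y ∈ F_11 with f(x, y) ≡ 0 and those with g(x, y) ≡ 0 (mod 11); the common zeros in that column are the intersection.
  x = 0: f ≡ 0 at y ∈ ∅; g ≡ 0 at y ∈ {0}; common: ∅.
  x = 1: f ≡ 0 at y ∈ ∅; g ≡ 0 at y ∈ {1}; common: ∅.
  x = 2: f ≡ 0 at y ∈ ∅; g ≡ 0 at y ∈ {2}; common: ∅.
  x = 3: f ≡ 0 at y ∈ ∅; g ≡ 0 at y ∈ {3}; common: ∅.
  x = 4: f ≡ 0 at y ∈ ∅; g ≡ 0 at y ∈ {4}; common: ∅.
  x = 5: f ≡ 0 at y ∈ ∅; g ≡ 0 at y ∈ {5}; common: ∅.
  x = 6: f ≡ 0 at y ∈ {0, 1, 2, 3, 4, 5, 6, 7, 8, 9, 10}; g ≡ 0 at y ∈ {6}; common: {6}.
  x = 7: f ≡ 0 at y ∈ ∅; g ≡ 0 at y ∈ {7}; common: ∅.
  x = 8: f ≡ 0 at y ∈ ∅; g ≡ 0 at y ∈ {8}; common: ∅.
  x = 9: f ≡ 0 at y ∈ ∅; g ≡ 0 at y ∈ {9}; common: ∅.
  x = 10: f ≡ 0 at y ∈ ∅; g ≡ 0 at y ∈ {10}; common: ∅.
Collecting: common zeros = {(6, 6)}, so the count is 1.
Comparison with the Bézout bound: 1 ≤ 1 = deg(f)·deg(g), as expected for curves with no common component (the bound is attained).


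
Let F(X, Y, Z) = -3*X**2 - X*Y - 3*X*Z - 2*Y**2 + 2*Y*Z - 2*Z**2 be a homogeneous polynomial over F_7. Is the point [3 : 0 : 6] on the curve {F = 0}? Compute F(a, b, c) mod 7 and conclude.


F(3,0,6) ≡ 1 (mod 7); P is NOT on the curve.

Evaluate F(3, 0, 6) term-by-term (mod 7).
  -3*X**2 ↦ -3·9·1·1 = -27
  -X*Y ↦ -1·3·0·1 = 0
  -3*X*Z ↦ -3·3·1·6 = -54
  -2*Y**2 ↦ -2·1·0·1 = 0
  2*Y*Z ↦ 2·1·0·6 = 0
  -2*Z**2 ↦ -2·1·1·36 = -72
Sum: F(3, 0, 6) = (-27) + (0) + (-54) + (0) + (0) + (-72) = -153.
Reducing mod 7: -153 ≡ 1 (mod 7).
Since F(a, b, c) ≡ 1 ≠ 0 (mod 7), P does NOT lie on the curve.


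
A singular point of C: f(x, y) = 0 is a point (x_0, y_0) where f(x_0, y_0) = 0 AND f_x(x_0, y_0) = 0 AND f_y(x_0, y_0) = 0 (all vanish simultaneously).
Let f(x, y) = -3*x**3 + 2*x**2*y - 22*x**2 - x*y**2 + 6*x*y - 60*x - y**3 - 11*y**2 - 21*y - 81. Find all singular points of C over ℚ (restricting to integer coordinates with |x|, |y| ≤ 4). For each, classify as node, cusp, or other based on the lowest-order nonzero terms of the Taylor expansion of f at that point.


Singular points: {(-3, -3)}; classification: node.

Compute partial derivatives:
  f_x = -9*x**2 + 4*x*y - 44*x - y**2 + 6*y - 60.
  f_y = 2*x**2 - 2*x*y + 6*x - 3*y**2 - 22*y - 21.
Scan x_0 ∈ {−4, ..., 4}. For each x_0, f_y(x_0, y) is a polynomial in y; find its integer roots y ∈ {−4, ..., 4}, then test f_x and f at those candidates.
  x = -4: f_y(-4, y) = -3*y**2 - 14*y - 13; no integer root y with |y| ≤ 4.
  x = -3: f_y(-3, y) = -3*y**2 - 16*y - 21; vanishes at y ∈ {-3}. (-3, -3): f_x = 0, f = 0 — SINGULAR.
  x = -2: f_y(-2, y) = -3*y**2 - 18*y - 25; no integer root y with |y| ≤ 4.
  x = -1: f_y(-1, y) = -3*y**2 - 20*y - 25; no integer root y with |y| ≤ 4.
  x = 0: f_y(0, y) = -3*y**2 - 22*y - 21; no integer root y with |y| ≤ 4.
  x = 1: f_y(1, y) = -3*y**2 - 24*y - 13; no integer root y with |y| ≤ 4.
  x = 2: f_y(2, y) = -3*y**2 - 26*y - 1; no integer root y with |y| ≤ 4.
  x = 3: f_y(3, y) = -3*y**2 - 28*y + 15; no integer root y with |y| ≤ 4.
  x = 4: f_y(4, y) = -3*y**2 - 30*y + 35; no integer root y with |y| ≤ 4.
Only singular point on the grid: (-3, -3).
Classify: substitute x = -3 + u, y = -3 + v and expand: f = -3*u**3 + 2*u**2*v - u**2 - u*v**2 - v**3 + v**2.
No constant or linear terms (consistent with a singular point). Quadratic part: -u**2 + v**2. Cubic part: -3*u**3 + 2*u**2*v - u*v**2 - v**3.
The quadratic part v**2 - u**2 = (v − u)(v + u) splits into two distinct linear factors, so there are two distinct tangent lines y − -3 = ±(x − -3) — this is a node (ordinary double point).
Classification: node.


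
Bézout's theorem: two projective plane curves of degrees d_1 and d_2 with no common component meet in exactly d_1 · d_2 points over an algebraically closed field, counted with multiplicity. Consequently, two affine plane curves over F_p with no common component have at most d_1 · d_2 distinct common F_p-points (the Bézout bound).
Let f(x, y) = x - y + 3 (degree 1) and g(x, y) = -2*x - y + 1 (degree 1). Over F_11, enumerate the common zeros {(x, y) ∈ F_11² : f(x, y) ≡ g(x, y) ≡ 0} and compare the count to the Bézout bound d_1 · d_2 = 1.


Common zeros: {(3, 6)}; count = 1; Bézout bound = 1.

deg(f) = 1, deg(g) = 1, so Bézout bound = 1.
Scan x ∈ F_11. For each x, list the y ∈ F_11 with f(x, y) ≡ 0 and those with g(x, y) ≡ 0 (mod 11); the common zeros in that column are the intersection.
  x = 0: f ≡ 0 at y ∈ {3}; g ≡ 0 at y ∈ {1}; common: ∅.
  x = 1: f ≡ 0 at y ∈ {4}; g ≡ 0 at y ∈ {10}; common: ∅.
  x = 2: f ≡ 0 at y ∈ {5}; g ≡ 0 at y ∈ {8}; common: ∅.
  x = 3: f ≡ 0 at y ∈ {6}; g ≡ 0 at y ∈ {6}; common: {6}.
  x = 4: f ≡ 0 at y ∈ {7}; g ≡ 0 at y ∈ {4}; common: ∅.
  x = 5: f ≡ 0 at y ∈ {8}; g ≡ 0 at y ∈ {2}; common: ∅.
  x = 6: f ≡ 0 at y ∈ {9}; g ≡ 0 at y ∈ {0}; common: ∅.
  x = 7: f ≡ 0 at y ∈ {10}; g ≡ 0 at y ∈ {9}; common: ∅.
  x = 8: f ≡ 0 at y ∈ {0}; g ≡ 0 at y ∈ {7}; common: ∅.
  x = 9: f ≡ 0 at y ∈ {1}; g ≡ 0 at y ∈ {5}; common: ∅.
  x = 10: f ≡ 0 at y ∈ {2}; g ≡ 0 at y ∈ {3}; common: ∅.
Collecting: common zeros = {(3, 6)}, so the count is 1.
Comparison with the Bézout bound: 1 ≤ 1 = deg(f)·deg(g), as expected for curves with no common component (the bound is attained).


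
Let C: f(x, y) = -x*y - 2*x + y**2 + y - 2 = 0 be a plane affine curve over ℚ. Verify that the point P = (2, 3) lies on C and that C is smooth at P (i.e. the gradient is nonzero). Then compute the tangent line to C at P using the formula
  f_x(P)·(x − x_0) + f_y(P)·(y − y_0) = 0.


Tangent line at P: -5*x + 5*y - 5 = 0.

Step 1: f(2, 3) = 0, so P lies on C.
Step 2: partial derivatives
  f_x(x, y) = -y - 2, f_y(x, y) = -x + 2*y + 1.
  f_x(P) = -5, f_y(P) = 5 (gradient nonzero, so P is smooth).
Step 3: tangent line at P: -5·(x − 2) + 5·(y − 3) = 0.
Expanding: -5*x + 5*y - 5 = 0.


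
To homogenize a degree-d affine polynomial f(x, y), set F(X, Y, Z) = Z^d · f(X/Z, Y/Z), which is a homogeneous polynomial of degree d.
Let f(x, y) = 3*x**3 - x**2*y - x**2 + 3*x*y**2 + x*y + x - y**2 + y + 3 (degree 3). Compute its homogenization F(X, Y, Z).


F(X, Y, Z) = 3*X**3 - X**2*Y - X**2*Z + 3*X*Y**2 + X*Y*Z + X*Z**2 - Y**2*Z + Y*Z**2 + 3*Z**3

deg(f) = 3.
Substitute x = X/Z, y = Y/Z into f, then multiply by Z^3.
  monomial 3·x^3·y^0 ↦ 3·X^3·Y^0·Z^0.
  monomial -1·x^2·y^1 ↦ -1·X^2·Y^1·Z^0.
  monomial -1·x^2·y^0 ↦ -1·X^2·Y^0·Z^1.
  monomial 3·x^1·y^2 ↦ 3·X^1·Y^2·Z^0.
  monomial 1·x^1·y^1 ↦ 1·X^1·Y^1·Z^1.
  monomial 1·x^1·y^0 ↦ 1·X^1·Y^0·Z^2.
  monomial -1·x^0·y^2 ↦ -1·X^0·Y^2·Z^1.
  monomial 1·x^0·y^1 ↦ 1·X^0·Y^1·Z^2.
  monomial 3·x^0·y^0 ↦ 3·X^0·Y^0·Z^3.
Collecting: F(X, Y, Z) = 3*X**3 - X**2*Y - X**2*Z + 3*X*Y**2 + X*Y*Z + X*Z**2 - Y**2*Z + Y*Z**2 + 3*Z**3.


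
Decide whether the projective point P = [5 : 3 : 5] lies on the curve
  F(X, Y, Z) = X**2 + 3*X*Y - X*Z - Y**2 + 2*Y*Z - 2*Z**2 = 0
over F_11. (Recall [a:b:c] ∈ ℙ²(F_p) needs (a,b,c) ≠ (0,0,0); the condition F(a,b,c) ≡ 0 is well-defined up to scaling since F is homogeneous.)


F(5,3,5) ≡ 5 (mod 11); P is NOT on the curve.

Evaluate F(5, 3, 5) term-by-term (mod 11).
  X**2 ↦ 1·25·1·1 = 25
  3*X*Y ↦ 3·5·3·1 = 45
  -X*Z ↦ -1·5·1·5 = -25
  -Y**2 ↦ -1·1·9·1 = -9
  2*Y*Z ↦ 2·1·3·5 = 30
  -2*Z**2 ↦ -2·1·1·25 = -50
Sum: F(5, 3, 5) = (25) + (45) + (-25) + (-9) + (30) + (-50) = 16.
Reducing mod 11: 16 ≡ 5 (mod 11).
Since F(a, b, c) ≡ 5 ≠ 0 (mod 11), P does NOT lie on the curve.


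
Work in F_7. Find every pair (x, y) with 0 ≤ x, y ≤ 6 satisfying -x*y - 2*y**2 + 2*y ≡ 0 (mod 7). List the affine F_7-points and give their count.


Affine F_7-points: {(0, 0), (0, 1), (1, 0), (1, 4), (2, 0), (3, 0), (3, 3), (4, 0), (4, 6), (5, 0), (5, 2), (6, 0), (6, 5)}; count = 13.

For each of the 49 pairs (x, y) ∈ F_7², evaluate f(x, y) mod 7. Record the zeros.
  x = 0: [0↦0, 1↦0, 2↦3, 3↦2, 4↦4, 5↦2, 6↦3]  zeros at y ∈ {0, 1}
  x = 1: [0↦0, 1↦6, 2↦1, 3↦6, 4↦0, 5↦4, 6↦4]  zeros at y ∈ {0, 4}
  x = 2: [0↦0, 1↦5, 2↦6, 3↦3, 4↦3, 5↦6, 6↦5]  zeros at y ∈ {0}
  x = 3: [0↦0, 1↦4, 2↦4, 3↦0, 4↦6, 5↦1, 6↦6]  zeros at y ∈ {0, 3}
  x = 4: [0↦0, 1↦3, 2↦2, 3↦4, 4↦2, 5↦3, 6↦0]  zeros at y ∈ {0, 6}
  x = 5: [0↦0, 1↦2, 2↦0, 3↦1, 4↦5, 5↦5, 6↦1]  zeros at y ∈ {0, 2}
  x = 6: [0↦0, 1↦1, 2↦5, 3↦5, 4↦1, 5↦0, 6↦2]  zeros at y ∈ {0, 5}
Collecting zeros: affine points = {(0, 0), (0, 1), (1, 0), (1, 4), (2, 0), (3, 0), (3, 3), (4, 0), (4, 6), (5, 0), (5, 2), (6, 0), (6, 5)}.
Total count |C(F_7)_aff| = 13.


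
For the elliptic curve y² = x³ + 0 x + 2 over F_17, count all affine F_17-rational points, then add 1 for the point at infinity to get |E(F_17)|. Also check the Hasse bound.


Affine points = {(0, 6), (0, 11), (4, 7), (4, 10), (5, 5), (5, 12), (8, 2), (8, 15), (9, 0), (10, 4), (10, 13), (12, 8), (12, 9), (14, 3), (14, 14), (16, 1), (16, 16)}; affine count = 17; |E(F_17)| = 18.

Discriminant check: Δ ∝ 4a³ + 27b² = 4·0³ + 27·2² = 4·0 + 27·4 ≡ 6 (mod 17). Nonzero ⇒ E is nonsingular.
For each x ∈ F_17, compute rhs = x³ + 0·x + 2 mod 17, then count y ∈ F_17 with y² ≡ rhs.
  x = 0: rhs = 2, matching y values: 6, 11 (2 points).
  x = 1: rhs = 3, matching y values: none (0 points).
  x = 2: rhs = 10, matching y values: none (0 points).
  x = 3: rhs = 12, matching y values: none (0 points).
  x = 4: rhs = 15, matching y values: 7, 10 (2 points).
  x = 5: rhs = 8, matching y values: 5, 12 (2 points).
  x = 6: rhs = 14, matching y values: none (0 points).
  x = 7: rhs = 5, matching y values: none (0 points).
  x = 8: rhs = 4, matching y values: 2, 15 (2 points).
  x = 9: rhs = 0, matching y values: 0 (1 points).
  x = 10: rhs = 16, matching y values: 4, 13 (2 points).
  x = 11: rhs = 7, matching y values: none (0 points).
  x = 12: rhs = 13, matching y values: 8, 9 (2 points).
  x = 13: rhs = 6, matching y values: none (0 points).
  x = 14: rhs = 9, matching y values: 3, 14 (2 points).
  x = 15: rhs = 11, matching y values: none (0 points).
  x = 16: rhs = 1, matching y values: 1, 16 (2 points).
Total affine count: 17.
Full point count |E(F_17)| = 17 + 1 = 18.
Hasse bound: |18 − (17+1)| = |0| = 0 ≤ 2√17 ≈ 8.2462 ✓.


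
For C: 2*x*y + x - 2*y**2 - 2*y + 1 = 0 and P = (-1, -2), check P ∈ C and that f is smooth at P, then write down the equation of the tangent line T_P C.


Tangent line at P: -3*x + 4*y + 5 = 0.

Step 1: f(-1, -2) = 0, so P lies on C.
Step 2: partial derivatives
  f_x(x, y) = 2*y + 1, f_y(x, y) = 2*x - 4*y - 2.
  f_x(P) = -3, f_y(P) = 4 (gradient nonzero, so P is smooth).
Step 3: tangent line at P: -3·(x − -1) + 4·(y − -2) = 0.
Expanding: -3*x + 4*y + 5 = 0.


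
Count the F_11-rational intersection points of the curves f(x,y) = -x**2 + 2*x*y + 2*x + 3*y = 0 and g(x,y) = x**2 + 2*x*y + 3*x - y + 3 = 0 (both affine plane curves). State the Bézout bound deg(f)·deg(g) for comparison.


Common zeros: ∅; count = 0; Bézout bound = 4.

deg(f) = 2, deg(g) = 2, so Bézout bound = 4.
Scan x ∈ F_11. For each x, list the y ∈ F_11 with f(x, y) ≡ 0 and those with g(x, y) ≡ 0 (mod 11); the common zeros in that column are the intersection.
  x = 0: f ≡ 0 at y ∈ {0}; g ≡ 0 at y ∈ {3}; common: ∅.
  x = 1: f ≡ 0 at y ∈ {2}; g ≡ 0 at y ∈ {4}; common: ∅.
  x = 2: f ≡ 0 at y ∈ {0}; g ≡ 0 at y ∈ {3}; common: ∅.
  x = 3: f ≡ 0 at y ∈ {4}; g ≡ 0 at y ∈ {9}; common: ∅.
  x = 4: f ≡ 0 at y ∈ ∅; g ≡ 0 at y ∈ {5}; common: ∅.
  x = 5: f ≡ 0 at y ∈ {2}; g ≡ 0 at y ∈ {5}; common: ∅.
  x = 6: f ≡ 0 at y ∈ {6}; g ≡ 0 at y ∈ ∅; common: ∅.
  x = 7: f ≡ 0 at y ∈ {4}; g ≡ 0 at y ∈ {2}; common: ∅.
  x = 8: f ≡ 0 at y ∈ {6}; g ≡ 0 at y ∈ {2}; common: ∅.
  x = 9: f ≡ 0 at y ∈ {3}; g ≡ 0 at y ∈ {9}; common: ∅.
  x = 10: f ≡ 0 at y ∈ {3}; g ≡ 0 at y ∈ {4}; common: ∅.
Collecting: common zeros = ∅, so the count is 0.
Comparison with the Bézout bound: 0 ≤ 4 = deg(f)·deg(g), as expected for curves with no common component (the affine F_11-count falls short of the bound because intersections may lie at infinity, over extension fields, or carry multiplicity).


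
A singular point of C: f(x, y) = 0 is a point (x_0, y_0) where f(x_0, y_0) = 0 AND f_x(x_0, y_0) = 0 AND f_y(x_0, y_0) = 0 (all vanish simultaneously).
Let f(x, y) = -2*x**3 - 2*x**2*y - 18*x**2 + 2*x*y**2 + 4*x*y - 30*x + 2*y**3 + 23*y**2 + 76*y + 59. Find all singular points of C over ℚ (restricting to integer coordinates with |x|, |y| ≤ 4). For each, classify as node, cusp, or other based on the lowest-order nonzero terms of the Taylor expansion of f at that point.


Singular points: {(-2, -3)}; classification: cusp.

Compute partial derivatives:
  f_x = -6*x**2 - 4*x*y - 36*x + 2*y**2 + 4*y - 30.
  f_y = -2*x**2 + 4*x*y + 4*x + 6*y**2 + 46*y + 76.
Scan x_0 ∈ {−4, ..., 4}. For each x_0, f_y(x_0, y) is a polynomial in y; find its integer roots y ∈ {−4, ..., 4}, then test f_x and f at those candidates.
  x = -4: f_y(-4, y) = 6*y**2 + 30*y + 28; no integer root y with |y| ≤ 4.
  x = -3: f_y(-3, y) = 6*y**2 + 34*y + 46; no integer root y with |y| ≤ 4.
  x = -2: f_y(-2, y) = 6*y**2 + 38*y + 60; vanishes at y ∈ {-3}. (-2, -3): f_x = 0, f = 0 — SINGULAR.
  x = -1: f_y(-1, y) = 6*y**2 + 42*y + 70; no integer root y with |y| ≤ 4.
  x = 0: f_y(0, y) = 6*y**2 + 46*y + 76; no integer root y with |y| ≤ 4.
  x = 1: f_y(1, y) = 6*y**2 + 50*y + 78; no integer root y with |y| ≤ 4.
  x = 2: f_y(2, y) = 6*y**2 + 54*y + 76; no integer root y with |y| ≤ 4.
  x = 3: f_y(3, y) = 6*y**2 + 58*y + 70; no integer root y with |y| ≤ 4.
  x = 4: f_y(4, y) = 6*y**2 + 62*y + 60; no integer root y with |y| ≤ 4.
Only singular point on the grid: (-2, -3).
Classify: substitute x = -2 + u, y = -3 + v and expand: f = -2*u**3 - 2*u**2*v + 2*u*v**2 + 2*v**3 + v**2.
No constant or linear terms (consistent with a singular point). Quadratic part: v**2. Cubic part: -2*u**3 - 2*u**2*v + 2*u*v**2 + 2*v**3.
The quadratic part v**2 is a perfect square, so there is a single (double) tangent line v = 0, i.e. y = -3. Restricting the cubic part to that line (v = 0) leaves -2*u**3 ≠ 0, so f is not divisible by v and the branch is v² ≈ 2*u**3 to lowest order — this is a cusp.
Classification: cusp.


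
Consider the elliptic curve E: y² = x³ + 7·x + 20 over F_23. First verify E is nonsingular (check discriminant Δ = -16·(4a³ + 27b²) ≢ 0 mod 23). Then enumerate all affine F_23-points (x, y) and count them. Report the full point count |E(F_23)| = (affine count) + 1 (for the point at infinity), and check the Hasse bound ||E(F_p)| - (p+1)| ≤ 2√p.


Affine points = {(6, 5), (6, 18), (8, 6), (8, 17), (10, 3), (10, 20), (11, 5), (11, 18), (13, 10), (13, 13), (15, 2), (15, 21), (20, 8), (20, 15), (22, 9), (22, 14)}; affine count = 16; |E(F_23)| = 17.

Discriminant check: Δ ∝ 4a³ + 27b² = 4·7³ + 27·20² = 4·343 + 27·400 ≡ 5 (mod 23). Nonzero ⇒ E is nonsingular.
For each x ∈ F_23, compute rhs = x³ + 7·x + 20 mod 23, then count y ∈ F_23 with y² ≡ rhs.
  x = 0: rhs = 20, matching y values: none (0 points).
  x = 1: rhs = 5, matching y values: none (0 points).
  x = 2: rhs = 19, matching y values: none (0 points).
  x = 3: rhs = 22, matching y values: none (0 points).
  x = 4: rhs = 20, matching y values: none (0 points).
  x = 5: rhs = 19, matching y values: none (0 points).
  x = 6: rhs = 2, matching y values: 5, 18 (2 points).
  x = 7: rhs = 21, matching y values: none (0 points).
  x = 8: rhs = 13, matching y values: 6, 17 (2 points).
  x = 9: rhs = 7, matching y values: none (0 points).
  x = 10: rhs = 9, matching y values: 3, 20 (2 points).
  x = 11: rhs = 2, matching y values: 5, 18 (2 points).
  x = 12: rhs = 15, matching y values: none (0 points).
  x = 13: rhs = 8, matching y values: 10, 13 (2 points).
  x = 14: rhs = 10, matching y values: none (0 points).
  x = 15: rhs = 4, matching y values: 2, 21 (2 points).
  x = 16: rhs = 19, matching y values: none (0 points).
  x = 17: rhs = 15, matching y values: none (0 points).
  x = 18: rhs = 21, matching y values: none (0 points).
  x = 19: rhs = 20, matching y values: none (0 points).
  x = 20: rhs = 18, matching y values: 8, 15 (2 points).
  x = 21: rhs = 21, matching y values: none (0 points).
  x = 22: rhs = 12, matching y values: 9, 14 (2 points).
Total affine count: 16.
Full point count |E(F_23)| = 16 + 1 = 17.
Hasse bound: |17 − (23+1)| = |-7| = 7 ≤ 2√23 ≈ 9.5917 ✓.


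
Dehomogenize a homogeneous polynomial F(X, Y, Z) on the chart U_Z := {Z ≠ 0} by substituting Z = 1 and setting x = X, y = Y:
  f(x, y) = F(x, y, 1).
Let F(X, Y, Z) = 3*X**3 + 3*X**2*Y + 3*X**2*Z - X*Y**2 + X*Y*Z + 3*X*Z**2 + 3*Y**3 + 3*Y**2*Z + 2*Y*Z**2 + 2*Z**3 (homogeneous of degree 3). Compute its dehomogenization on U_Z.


f(x, y) = 3*x**3 + 3*x**2*y + 3*x**2 - x*y**2 + x*y + 3*x + 3*y**3 + 3*y**2 + 2*y + 2

On U_Z we set Z = 1. Each monomial c·X^i·Y^j·Z^k in F becomes c·x^i·y^j·1^k = c·x^i·y^j.
Substituting Z = 1: F(X, Y, 1) = 3*x**3 + 3*x**2*y + 3*x**2 - x*y**2 + x*y + 3*x + 3*y**3 + 3*y**2 + 2*y + 2.
Note: deg(f) ≤ deg(F) = 3; strict inequality happens when F is divisible by Z (lost terms).


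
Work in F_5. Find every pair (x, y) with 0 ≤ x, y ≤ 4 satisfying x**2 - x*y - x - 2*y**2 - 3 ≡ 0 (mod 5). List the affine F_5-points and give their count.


Affine F_5-points: {(0, 1), (0, 4), (2, 1), (2, 3)}; count = 4.

For each of the 25 pairs (x, y) ∈ F_5², evaluate f(x, y) mod 5. Record the zeros.
  x = 0: [0↦2, 1↦0, 2↦4, 3↦4, 4↦0]  zeros at y ∈ {1, 4}
  x = 1: [0↦2, 1↦4, 2↦2, 3↦1, 4↦1]  zeros at y ∈ ∅
  x = 2: [0↦4, 1↦0, 2↦2, 3↦0, 4↦4]  zeros at y ∈ {1, 3}
  x = 3: [0↦3, 1↦3, 2↦4, 3↦1, 4↦4]  zeros at y ∈ ∅
  x = 4: [0↦4, 1↦3, 2↦3, 3↦4, 4↦1]  zeros at y ∈ ∅
Collecting zeros: affine points = {(0, 1), (0, 4), (2, 1), (2, 3)}.
Total count |C(F_5)_aff| = 4.


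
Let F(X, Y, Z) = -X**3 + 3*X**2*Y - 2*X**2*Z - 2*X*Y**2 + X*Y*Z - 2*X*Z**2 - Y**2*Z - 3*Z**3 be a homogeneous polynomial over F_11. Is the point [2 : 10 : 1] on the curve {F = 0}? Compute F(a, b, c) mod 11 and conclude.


F(2,10,1) ≡ 2 (mod 11); P is NOT on the curve.

Evaluate F(2, 10, 1) term-by-term (mod 11).
  -X**3 ↦ -1·8·1·1 = -8
  3*X**2*Y ↦ 3·4·10·1 = 120
  -2*X**2*Z ↦ -2·4·1·1 = -8
  -2*X*Y**2 ↦ -2·2·100·1 = -400
  X*Y*Z ↦ 1·2·10·1 = 20
  -2*X*Z**2 ↦ -2·2·1·1 = -4
  -Y**2*Z ↦ -1·1·100·1 = -100
  -3*Z**3 ↦ -3·1·1·1 = -3
Sum: F(2, 10, 1) = (-8) + (120) + (-8) + (-400) + (20) + (-4) + (-100) + (-3) = -383.
Reducing mod 11: -383 ≡ 2 (mod 11).
Since F(a, b, c) ≡ 2 ≠ 0 (mod 11), P does NOT lie on the curve.


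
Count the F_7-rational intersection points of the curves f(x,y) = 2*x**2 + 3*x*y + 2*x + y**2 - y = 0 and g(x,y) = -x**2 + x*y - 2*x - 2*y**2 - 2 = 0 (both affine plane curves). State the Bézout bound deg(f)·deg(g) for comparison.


Common zeros: ∅; count = 0; Bézout bound = 4.

deg(f) = 2, deg(g) = 2, so Bézout bound = 4.
Scan x ∈ F_7. For each x, list the y ∈ F_7 with f(x, y) ≡ 0 and those with g(x, y) ≡ 0 (mod 7); the common zeros in that column are the intersection.
  x = 0: f ≡ 0 at y ∈ {0, 1}; g ≡ 0 at y ∈ ∅; common: ∅.
  x = 1: f ≡ 0 at y ∈ {1, 4}; g ≡ 0 at y ∈ ∅; common: ∅.
  x = 2: f ≡ 0 at y ∈ ∅; g ≡ 0 at y ∈ {2, 6}; common: ∅.
  x = 3: f ≡ 0 at y ∈ ∅; g ≡ 0 at y ∈ ∅; common: ∅.
  x = 4: f ≡ 0 at y ∈ ∅; g ≡ 0 at y ∈ {4, 5}; common: ∅.
  x = 5: f ≡ 0 at y ∈ ∅; g ≡ 0 at y ∈ {2, 4}; common: ∅.
  x = 6: f ≡ 0 at y ∈ {0, 4}; g ≡ 0 at y ∈ {5}; common: ∅.
Collecting: common zeros = ∅, so the count is 0.
Comparison with the Bézout bound: 0 ≤ 4 = deg(f)·deg(g), as expected for curves with no common component (the affine F_7-count falls short of the bound because intersections may lie at infinity, over extension fields, or carry multiplicity).


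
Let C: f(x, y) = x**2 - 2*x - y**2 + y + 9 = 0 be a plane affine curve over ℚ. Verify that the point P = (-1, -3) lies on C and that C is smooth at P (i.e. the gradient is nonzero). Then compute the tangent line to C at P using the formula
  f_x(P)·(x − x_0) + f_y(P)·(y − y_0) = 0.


Tangent line at P: -4*x + 7*y + 17 = 0.

Step 1: f(-1, -3) = 0, so P lies on C.
Step 2: partial derivatives
  f_x(x, y) = 2*x - 2, f_y(x, y) = 1 - 2*y.
  f_x(P) = -4, f_y(P) = 7 (gradient nonzero, so P is smooth).
Step 3: tangent line at P: -4·(x − -1) + 7·(y − -3) = 0.
Expanding: -4*x + 7*y + 17 = 0.


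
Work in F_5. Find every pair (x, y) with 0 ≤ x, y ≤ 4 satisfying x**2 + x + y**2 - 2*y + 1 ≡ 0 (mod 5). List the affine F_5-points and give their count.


Affine F_5-points: {(0, 1), (2, 3), (2, 4), (4, 1)}; count = 4.

For each of the 25 pairs (x, y) ∈ F_5², evaluate f(x, y) mod 5. Record the zeros.
  x = 0: [0↦1, 1↦0, 2↦1, 3↦4, 4↦4]  zeros at y ∈ {1}
  x = 1: [0↦3, 1↦2, 2↦3, 3↦1, 4↦1]  zeros at y ∈ ∅
  x = 2: [0↦2, 1↦1, 2↦2, 3↦0, 4↦0]  zeros at y ∈ {3, 4}
  x = 3: [0↦3, 1↦2, 2↦3, 3↦1, 4↦1]  zeros at y ∈ ∅
  x = 4: [0↦1, 1↦0, 2↦1, 3↦4, 4↦4]  zeros at y ∈ {1}
Collecting zeros: affine points = {(0, 1), (2, 3), (2, 4), (4, 1)}.
Total count |C(F_5)_aff| = 4.


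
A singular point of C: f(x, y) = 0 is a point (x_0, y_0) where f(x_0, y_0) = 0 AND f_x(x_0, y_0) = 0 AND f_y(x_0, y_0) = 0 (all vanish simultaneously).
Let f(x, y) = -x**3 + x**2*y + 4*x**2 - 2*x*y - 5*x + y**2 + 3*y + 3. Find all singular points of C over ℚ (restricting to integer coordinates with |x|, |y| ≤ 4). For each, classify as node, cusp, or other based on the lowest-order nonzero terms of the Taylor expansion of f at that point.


Singular points: {(1, -1)}; classification: cusp.

Compute partial derivatives:
  f_x = -3*x**2 + 2*x*y + 8*x - 2*y - 5.
  f_y = x**2 - 2*x + 2*y + 3.
Scan x_0 ∈ {−4, ..., 4}. For each x_0, f_y(x_0, y) is a polynomial in y; find its integer roots y ∈ {−4, ..., 4}, then test f_x and f at those candidates.
  x = -4: f_y(-4, y) = 2*y + 27; no integer root y with |y| ≤ 4.
  x = -3: f_y(-3, y) = 2*y + 18; no integer root y with |y| ≤ 4.
  x = -2: f_y(-2, y) = 2*y + 11; no integer root y with |y| ≤ 4.
  x = -1: f_y(-1, y) = 2*y + 6; vanishes at y ∈ {-3}. (-1, -3): f_x = -4 ≠ 0.
  x = 0: f_y(0, y) = 2*y + 3; no integer root y with |y| ≤ 4.
  x = 1: f_y(1, y) = 2*y + 2; vanishes at y ∈ {-1}. (1, -1): f_x = 0, f = 0 — SINGULAR.
  x = 2: f_y(2, y) = 2*y + 3; no integer root y with |y| ≤ 4.
  x = 3: f_y(3, y) = 2*y + 6; vanishes at y ∈ {-3}. (3, -3): f_x = -20 ≠ 0.
  x = 4: f_y(4, y) = 2*y + 11; no integer root y with |y| ≤ 4.
Only singular point on the grid: (1, -1).
Classify: substitute x = 1 + u, y = -1 + v and expand: f = -u**3 + u**2*v + v**2.
No constant or linear terms (consistent with a singular point). Quadratic part: v**2. Cubic part: -u**3 + u**2*v.
The quadratic part v**2 is a perfect square, so there is a single (double) tangent line v = 0, i.e. y = -1. Restricting the cubic part to that line (v = 0) leaves -u**3 ≠ 0, so f is not divisible by v and the branch is v² ≈ u**3 to lowest order — this is a cusp.
Classification: cusp.
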